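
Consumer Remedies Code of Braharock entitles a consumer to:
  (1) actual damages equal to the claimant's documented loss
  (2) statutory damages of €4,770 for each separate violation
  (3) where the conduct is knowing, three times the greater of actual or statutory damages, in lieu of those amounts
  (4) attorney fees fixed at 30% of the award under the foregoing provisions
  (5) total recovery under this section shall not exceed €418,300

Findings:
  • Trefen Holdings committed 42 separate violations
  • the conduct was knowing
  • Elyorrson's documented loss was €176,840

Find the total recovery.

Statutory damages: 42 × €4,770 = €200,340
Greater of actual damages (€176,840) or statutory damages (€200,340): €200,340
Trebled: 3 × €200,340 = €601,020
Attorney fees: 30% of €601,020 = €180,306
Total before cap: €601,020 + €180,306 = €781,326
Cap at €418,300: €781,326 exceeds the cap → €418,300

€418,300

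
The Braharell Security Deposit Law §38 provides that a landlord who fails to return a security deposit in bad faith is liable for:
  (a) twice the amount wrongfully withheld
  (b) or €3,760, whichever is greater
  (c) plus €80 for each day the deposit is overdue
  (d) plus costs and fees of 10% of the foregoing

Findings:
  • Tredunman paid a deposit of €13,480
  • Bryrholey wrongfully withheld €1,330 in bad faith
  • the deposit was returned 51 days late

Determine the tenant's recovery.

Doubled: 2 × €1,330 = €2,660
Minimum €3,760: €2,660 is below the minimum → €3,760
Late-return penalty: 51 × €80 = €4,080
Damages plus late penalty: €3,760 + €4,080 = €7,840
Costs and fees: 10% of €7,840 = €784
Total recovery: €7,840 + €784 = €8,624

€8,624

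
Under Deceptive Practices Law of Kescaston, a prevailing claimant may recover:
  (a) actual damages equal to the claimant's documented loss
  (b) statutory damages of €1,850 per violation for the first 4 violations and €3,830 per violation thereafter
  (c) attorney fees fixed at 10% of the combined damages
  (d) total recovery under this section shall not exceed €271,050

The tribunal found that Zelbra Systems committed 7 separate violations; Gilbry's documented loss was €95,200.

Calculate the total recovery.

First 4 violations: 4 × €1,850 = €7,400
Remaining violations: (7 − 4) × €3,830 = €11,490
Statutory damages: €7,400 + €11,490 = €18,890
Combined damages: €95,200 + €18,890 = €114,090
Attorney fees: 10% of €114,090 = €11,409
Total before cap: €114,090 + €11,409 = €125,499
Cap at €271,050: €125,499 is within the cap, no reduction.

€125,499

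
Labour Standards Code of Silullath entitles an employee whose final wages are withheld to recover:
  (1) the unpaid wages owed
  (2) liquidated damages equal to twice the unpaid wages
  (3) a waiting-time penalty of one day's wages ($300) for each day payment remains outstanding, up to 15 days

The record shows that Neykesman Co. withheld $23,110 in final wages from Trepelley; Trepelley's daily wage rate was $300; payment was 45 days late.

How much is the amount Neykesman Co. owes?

$73,830

Doubled: 2 × $23,110 = $46,220
Penalty days: min(45, 15) = 15
Waiting-time penalty: 15 × $300 = $4,500
Total award: $23,110 + $46,220 + $4,500 = $73,830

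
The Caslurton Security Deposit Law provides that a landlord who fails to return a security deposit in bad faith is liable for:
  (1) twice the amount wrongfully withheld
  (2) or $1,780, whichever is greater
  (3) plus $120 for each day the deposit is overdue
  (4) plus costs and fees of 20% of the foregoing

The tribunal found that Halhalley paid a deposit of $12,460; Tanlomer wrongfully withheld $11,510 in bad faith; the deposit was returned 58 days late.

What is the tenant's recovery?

Doubled: 2 × $11,510 = $23,020
Minimum $1,780: $23,020 meets the minimum, no increase.
Late-return penalty: 58 × $120 = $6,960
Damages plus late penalty: $23,020 + $6,960 = $29,980
Costs and fees: 20% of $29,980 = $5,996
Total recovery: $29,980 + $5,996 = $35,976

Recovery: $35,976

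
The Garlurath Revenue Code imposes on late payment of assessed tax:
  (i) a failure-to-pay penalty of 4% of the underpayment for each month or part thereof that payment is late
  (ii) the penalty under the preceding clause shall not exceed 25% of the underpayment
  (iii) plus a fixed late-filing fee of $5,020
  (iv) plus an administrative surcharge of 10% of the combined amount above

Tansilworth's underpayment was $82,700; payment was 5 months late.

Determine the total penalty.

Penalty: $23,716

Accrued rate: 4% × 5 = 20%, capped at 25% → 20%
Failure-to-pay penalty: 20% of $82,700 = $16,540
Penalty before surcharge: $16,540 + $5,020 = $21,560
Administrative surcharge: 10% of $21,560 = $2,156
Total penalty: $21,560 + $2,156 = $23,716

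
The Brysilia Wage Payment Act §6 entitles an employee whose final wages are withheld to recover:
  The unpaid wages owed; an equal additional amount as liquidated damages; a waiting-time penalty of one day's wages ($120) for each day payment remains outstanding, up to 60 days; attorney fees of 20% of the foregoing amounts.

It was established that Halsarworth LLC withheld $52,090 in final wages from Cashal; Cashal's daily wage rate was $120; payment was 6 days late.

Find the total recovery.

Total award: $125,880

Liquidated damages (equal amount): $52,090
Penalty days: min(6, 60) = 6
Waiting-time penalty: 6 × $120 = $720
Subtotal: $52,090 + $52,090 + $720 = $104,900
Attorney fees: 20% of $104,900 = $20,980
Total award: $104,900 + $20,980 = $125,880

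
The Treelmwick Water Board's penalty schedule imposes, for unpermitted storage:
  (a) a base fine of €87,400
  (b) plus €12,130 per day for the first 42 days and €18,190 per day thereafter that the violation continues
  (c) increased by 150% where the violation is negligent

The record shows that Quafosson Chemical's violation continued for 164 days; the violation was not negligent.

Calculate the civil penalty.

€2,816,040

First 42 days: 42 × €12,130 = €509,460
Remaining days: (164 − 42) × €18,190 = €2,219,180
Per-day component: €509,460 + €2,219,180 = €2,728,640
Base plus per-day: €87,400 + €2,728,640 = €2,816,040
The violation was not negligent: no 150% increase.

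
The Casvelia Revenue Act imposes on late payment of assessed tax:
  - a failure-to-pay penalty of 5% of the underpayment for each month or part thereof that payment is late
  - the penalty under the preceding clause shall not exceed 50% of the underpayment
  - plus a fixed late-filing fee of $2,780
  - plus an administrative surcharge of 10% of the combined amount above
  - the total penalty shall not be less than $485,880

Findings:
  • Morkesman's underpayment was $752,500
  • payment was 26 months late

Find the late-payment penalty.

$485,880

Accrued rate: 5% × 26 = 130%, capped at 50% → 50%
Failure-to-pay penalty: 50% of $752,500 = $376,250
Penalty before surcharge: $376,250 + $2,780 = $379,030
Administrative surcharge: 10% of $379,030 = $37,903
Total penalty: $379,030 + $37,903 = $416,933
Minimum $485,880: $416,933 is below the minimum → $485,880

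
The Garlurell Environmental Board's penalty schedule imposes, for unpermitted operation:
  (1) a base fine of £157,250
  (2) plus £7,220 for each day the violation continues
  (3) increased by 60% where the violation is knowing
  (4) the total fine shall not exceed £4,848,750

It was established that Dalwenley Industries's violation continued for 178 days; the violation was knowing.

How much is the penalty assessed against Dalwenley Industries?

Per-day component: 178 × £7,220 = £1,285,160
Base plus per-day: £157,250 + £1,285,160 = £1,442,410
Enhancement: 60% of £1,442,410 = £865,446
Enhanced fine: £1,442,410 + £865,446 = £2,307,856
Cap at £4,848,750: £2,307,856 is within the cap, no reduction.

£2,307,856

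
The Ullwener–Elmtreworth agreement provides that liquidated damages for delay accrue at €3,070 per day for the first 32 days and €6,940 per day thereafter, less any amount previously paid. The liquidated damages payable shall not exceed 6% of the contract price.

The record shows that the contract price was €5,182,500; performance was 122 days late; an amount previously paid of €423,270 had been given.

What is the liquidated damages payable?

€299,570

First 32 days: 32 × €3,070 = €98,240
Remaining days: (122 − 32) × €6,940 = €624,600
Accrued per-day damages: €98,240 + €624,600 = €722,840
Less amount previously paid: €722,840 − €423,270 = €299,570
Cap: 6% of €5,182,500 = €310,950
Cap at €310,950: €299,570 is within the cap, no reduction.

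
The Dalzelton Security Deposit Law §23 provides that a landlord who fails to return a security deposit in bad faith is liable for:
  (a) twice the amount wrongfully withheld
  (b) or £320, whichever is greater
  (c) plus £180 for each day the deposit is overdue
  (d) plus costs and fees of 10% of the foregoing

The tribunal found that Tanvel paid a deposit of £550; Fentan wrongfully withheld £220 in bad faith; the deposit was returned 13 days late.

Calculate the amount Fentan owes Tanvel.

Doubled: 2 × £220 = £440
Minimum £320: £440 meets the minimum, no increase.
Late-return penalty: 13 × £180 = £2,340
Damages plus late penalty: £440 + £2,340 = £2,780
Costs and fees: 10% of £2,780 = £278
Total recovery: £2,780 + £278 = £3,058

Recovery: £3,058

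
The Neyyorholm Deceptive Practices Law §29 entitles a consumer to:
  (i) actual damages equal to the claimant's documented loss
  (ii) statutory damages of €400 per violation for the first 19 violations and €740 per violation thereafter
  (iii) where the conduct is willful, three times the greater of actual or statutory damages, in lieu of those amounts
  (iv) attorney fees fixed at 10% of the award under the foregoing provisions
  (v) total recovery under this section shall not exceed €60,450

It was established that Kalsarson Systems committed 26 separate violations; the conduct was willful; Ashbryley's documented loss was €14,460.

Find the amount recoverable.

First 19 violations: 19 × €400 = €7,600
Remaining violations: (26 − 19) × €740 = €5,180
Statutory damages: €7,600 + €5,180 = €12,780
Greater of actual damages (€14,460) or statutory damages (€12,780): €14,460
Trebled: 3 × €14,460 = €43,380
Attorney fees: 10% of €43,380 = €4,338
Total before cap: €43,380 + €4,338 = €47,718
Cap at €60,450: €47,718 is within the cap, no reduction.

Total recovery: €47,718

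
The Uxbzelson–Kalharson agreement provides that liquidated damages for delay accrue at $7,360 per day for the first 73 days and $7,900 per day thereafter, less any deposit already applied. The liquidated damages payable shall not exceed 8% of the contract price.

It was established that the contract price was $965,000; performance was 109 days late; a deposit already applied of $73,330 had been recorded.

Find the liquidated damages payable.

First 73 days: 73 × $7,360 = $537,280
Remaining days: (109 − 73) × $7,900 = $284,400
Accrued per-day damages: $537,280 + $284,400 = $821,680
Less deposit already applied: $821,680 − $73,330 = $748,350
Cap: 8% of $965,000 = $77,200
Cap at $77,200: $748,350 exceeds the cap → $77,200

Liquidated damages: $77,200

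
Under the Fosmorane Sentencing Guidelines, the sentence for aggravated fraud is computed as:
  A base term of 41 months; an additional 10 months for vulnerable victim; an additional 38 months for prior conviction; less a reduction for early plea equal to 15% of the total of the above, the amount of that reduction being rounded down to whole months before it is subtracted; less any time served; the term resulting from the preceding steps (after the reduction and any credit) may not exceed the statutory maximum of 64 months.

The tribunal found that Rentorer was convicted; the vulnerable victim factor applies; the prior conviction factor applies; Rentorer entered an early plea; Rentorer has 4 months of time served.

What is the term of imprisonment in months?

64 months

Vulnerable victim enhancement: +10 months
Prior conviction enhancement: +38 months
Adjusted term: 41 months + 10 months + 38 months = 89 months
Early plea reduction: 15% of 89 months = 13 months (rounded down)
After reduction: 89 − 13 = 76 months
Less time served: 76 months − 4 months = 72 months
Cap at 64 months: 72 months exceeds the cap → 64 months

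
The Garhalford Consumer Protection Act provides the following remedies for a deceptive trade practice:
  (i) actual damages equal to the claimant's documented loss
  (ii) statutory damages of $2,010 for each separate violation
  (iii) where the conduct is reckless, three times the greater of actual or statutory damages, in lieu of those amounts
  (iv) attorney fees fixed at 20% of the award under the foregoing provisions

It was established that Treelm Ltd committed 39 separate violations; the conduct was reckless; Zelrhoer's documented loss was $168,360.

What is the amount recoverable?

Statutory damages: 39 × $2,010 = $78,390
Greater of actual damages ($168,360) or statutory damages ($78,390): $168,360
Trebled: 3 × $168,360 = $505,080
Attorney fees: 20% of $505,080 = $101,016
Total recovery: $505,080 + $101,016 = $606,096

$606,096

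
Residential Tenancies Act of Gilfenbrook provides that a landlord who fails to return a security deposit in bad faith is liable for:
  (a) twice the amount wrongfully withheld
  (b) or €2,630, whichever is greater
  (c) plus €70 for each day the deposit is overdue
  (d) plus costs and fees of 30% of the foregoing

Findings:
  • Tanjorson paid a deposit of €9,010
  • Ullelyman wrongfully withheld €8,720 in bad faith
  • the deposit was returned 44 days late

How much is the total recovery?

€26,676

Doubled: 2 × €8,720 = €17,440
Minimum €2,630: €17,440 meets the minimum, no increase.
Late-return penalty: 44 × €70 = €3,080
Damages plus late penalty: €17,440 + €3,080 = €20,520
Costs and fees: 30% of €20,520 = €6,156
Total recovery: €20,520 + €6,156 = €26,676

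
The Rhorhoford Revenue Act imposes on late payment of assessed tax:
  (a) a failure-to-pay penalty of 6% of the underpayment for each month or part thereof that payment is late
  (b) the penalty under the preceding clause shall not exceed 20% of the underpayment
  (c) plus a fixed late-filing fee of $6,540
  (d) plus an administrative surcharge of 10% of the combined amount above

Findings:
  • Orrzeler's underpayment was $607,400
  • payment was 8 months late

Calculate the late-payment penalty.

Penalty: $140,822

Accrued rate: 6% × 8 = 48%, capped at 20% → 20%
Failure-to-pay penalty: 20% of $607,400 = $121,480
Penalty before surcharge: $121,480 + $6,540 = $128,020
Administrative surcharge: 10% of $128,020 = $12,802
Total penalty: $128,020 + $12,802 = $140,822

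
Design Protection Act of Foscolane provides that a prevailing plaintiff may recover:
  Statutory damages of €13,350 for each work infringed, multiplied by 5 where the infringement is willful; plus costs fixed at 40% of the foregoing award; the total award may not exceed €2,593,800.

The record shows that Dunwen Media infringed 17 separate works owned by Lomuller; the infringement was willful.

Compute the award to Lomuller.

Statutory damages: 17 × €13,350 = €226,950
Multiplied by 5: 5 × €226,950 = €1,134,750
Costs: 40% of €1,134,750 = €453,900
Award plus costs: €1,134,750 + €453,900 = €1,588,650
Cap at €2,593,800: €1,588,650 is within the cap, no reduction.

€1,588,650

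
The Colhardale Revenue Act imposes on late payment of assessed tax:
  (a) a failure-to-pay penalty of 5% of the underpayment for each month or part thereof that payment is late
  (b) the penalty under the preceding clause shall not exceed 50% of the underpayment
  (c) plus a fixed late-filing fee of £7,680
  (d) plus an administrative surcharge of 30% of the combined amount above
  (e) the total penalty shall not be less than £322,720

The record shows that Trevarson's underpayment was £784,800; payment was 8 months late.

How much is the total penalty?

£418,080

Accrued rate: 5% × 8 = 40%, capped at 50% → 40%
Failure-to-pay penalty: 40% of £784,800 = £313,920
Penalty before surcharge: £313,920 + £7,680 = £321,600
Administrative surcharge: 30% of £321,600 = £96,480
Total penalty: £321,600 + £96,480 = £418,080
Minimum £322,720: £418,080 meets the minimum, no increase.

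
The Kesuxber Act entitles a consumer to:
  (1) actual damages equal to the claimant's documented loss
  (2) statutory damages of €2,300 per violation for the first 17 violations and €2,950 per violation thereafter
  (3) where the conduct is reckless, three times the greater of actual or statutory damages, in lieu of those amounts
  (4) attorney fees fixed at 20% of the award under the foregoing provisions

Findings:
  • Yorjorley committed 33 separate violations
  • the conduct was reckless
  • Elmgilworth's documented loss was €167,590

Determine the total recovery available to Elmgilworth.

First 17 violations: 17 × €2,300 = €39,100
Remaining violations: (33 − 17) × €2,950 = €47,200
Statutory damages: €39,100 + €47,200 = €86,300
Greater of actual damages (€167,590) or statutory damages (€86,300): €167,590
Trebled: 3 × €167,590 = €502,770
Attorney fees: 20% of €502,770 = €100,554
Total recovery: €502,770 + €100,554 = €603,324

€603,324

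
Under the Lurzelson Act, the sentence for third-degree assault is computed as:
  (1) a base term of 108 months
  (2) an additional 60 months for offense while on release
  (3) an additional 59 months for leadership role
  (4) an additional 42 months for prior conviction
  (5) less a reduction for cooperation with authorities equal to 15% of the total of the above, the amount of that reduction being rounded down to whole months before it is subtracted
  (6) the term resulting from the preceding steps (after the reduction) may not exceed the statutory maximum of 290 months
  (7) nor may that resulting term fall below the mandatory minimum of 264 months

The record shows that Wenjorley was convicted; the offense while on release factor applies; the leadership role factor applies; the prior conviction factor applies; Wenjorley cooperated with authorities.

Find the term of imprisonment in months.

Offense while on release enhancement: +60 months
Leadership role enhancement: +59 months
Prior conviction enhancement: +42 months
Adjusted term: 108 months + 60 months + 59 months + 42 months = 269 months
Cooperation with authorities reduction: 15% of 269 months = 40 months (rounded down)
After reduction: 269 − 40 = 229 months
Cap at 290 months: 229 months is within the cap, no reduction.
Minimum 264 months: 229 months is below the minimum → 264 months

264 months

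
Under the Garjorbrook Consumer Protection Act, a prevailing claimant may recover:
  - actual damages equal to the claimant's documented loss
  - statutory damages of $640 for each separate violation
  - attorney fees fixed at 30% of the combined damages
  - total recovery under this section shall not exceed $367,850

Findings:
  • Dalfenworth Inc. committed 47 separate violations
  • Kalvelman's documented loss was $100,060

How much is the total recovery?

$169,182

Statutory damages: 47 × $640 = $30,080
Combined damages: $100,060 + $30,080 = $130,140
Attorney fees: 30% of $130,140 = $39,042
Total before cap: $130,140 + $39,042 = $169,182
Cap at $367,850: $169,182 is within the cap, no reduction.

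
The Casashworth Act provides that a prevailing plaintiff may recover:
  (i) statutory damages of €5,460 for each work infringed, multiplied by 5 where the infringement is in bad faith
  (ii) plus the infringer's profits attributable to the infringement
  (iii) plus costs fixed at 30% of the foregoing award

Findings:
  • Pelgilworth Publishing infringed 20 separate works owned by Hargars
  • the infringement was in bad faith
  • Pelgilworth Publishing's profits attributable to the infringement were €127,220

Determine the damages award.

€875,186

Statutory damages: 20 × €5,460 = €109,200
Multiplied by 5: 5 × €109,200 = €546,000
Combined award: €546,000 + €127,220 = €673,220
Costs: 30% of €673,220 = €201,966
Award plus costs: €673,220 + €201,966 = €875,186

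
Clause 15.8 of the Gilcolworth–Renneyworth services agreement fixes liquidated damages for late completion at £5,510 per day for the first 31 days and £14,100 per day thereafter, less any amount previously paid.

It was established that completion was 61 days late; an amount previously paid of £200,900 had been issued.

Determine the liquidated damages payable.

Liquidated damages: £392,910

First 31 days: 31 × £5,510 = £170,810
Remaining days: (61 − 31) × £14,100 = £423,000
Accrued per-day damages: £170,810 + £423,000 = £593,810
Less amount previously paid: £593,810 − £200,900 = £392,910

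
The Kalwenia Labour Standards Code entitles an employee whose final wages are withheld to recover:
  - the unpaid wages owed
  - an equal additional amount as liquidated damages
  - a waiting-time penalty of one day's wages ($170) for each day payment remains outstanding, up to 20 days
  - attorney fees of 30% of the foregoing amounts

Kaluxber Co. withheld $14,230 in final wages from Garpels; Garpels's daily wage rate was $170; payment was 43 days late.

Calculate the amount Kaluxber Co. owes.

Liquidated damages (equal amount): $14,230
Penalty days: min(43, 20) = 20
Waiting-time penalty: 20 × $170 = $3,400
Subtotal: $14,230 + $14,230 + $3,400 = $31,860
Attorney fees: 30% of $31,860 = $9,558
Total award: $31,860 + $9,558 = $41,418

$41,418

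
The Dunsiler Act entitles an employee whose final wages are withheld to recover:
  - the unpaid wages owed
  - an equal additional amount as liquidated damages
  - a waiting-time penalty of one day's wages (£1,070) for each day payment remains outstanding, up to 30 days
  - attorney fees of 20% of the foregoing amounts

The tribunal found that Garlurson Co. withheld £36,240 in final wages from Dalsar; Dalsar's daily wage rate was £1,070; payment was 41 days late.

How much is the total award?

£125,496

Liquidated damages (equal amount): £36,240
Penalty days: min(41, 30) = 30
Waiting-time penalty: 30 × £1,070 = £32,100
Subtotal: £36,240 + £36,240 + £32,100 = £104,580
Attorney fees: 20% of £104,580 = £20,916
Total award: £104,580 + £20,916 = £125,496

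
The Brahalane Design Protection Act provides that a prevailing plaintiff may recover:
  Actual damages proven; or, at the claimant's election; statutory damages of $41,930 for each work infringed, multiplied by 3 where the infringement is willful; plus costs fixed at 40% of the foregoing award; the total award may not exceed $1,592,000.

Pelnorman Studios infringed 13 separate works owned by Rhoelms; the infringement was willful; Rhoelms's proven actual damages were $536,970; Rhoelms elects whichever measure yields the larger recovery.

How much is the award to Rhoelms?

Statutory damages: 13 × $41,930 = $545,090
Trebled: 3 × $545,090 = $1,635,270
Greater of actual damages ($536,970) or enhanced statutory damages ($1,635,270): $1,635,270
Costs: 40% of $1,635,270 = $654,108
Award plus costs: $1,635,270 + $654,108 = $2,289,378
Cap at $1,592,000: $2,289,378 exceeds the cap → $1,592,000

Award: $1,592,000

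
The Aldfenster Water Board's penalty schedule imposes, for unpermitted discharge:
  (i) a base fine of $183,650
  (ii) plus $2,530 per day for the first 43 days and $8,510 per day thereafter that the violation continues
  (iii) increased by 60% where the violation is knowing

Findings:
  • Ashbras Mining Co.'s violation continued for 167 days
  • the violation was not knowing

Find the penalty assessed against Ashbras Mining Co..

First 43 days: 43 × $2,530 = $108,790
Remaining days: (167 − 43) × $8,510 = $1,055,240
Per-day component: $108,790 + $1,055,240 = $1,164,030
Base plus per-day: $183,650 + $1,164,030 = $1,347,680
The violation was not knowing: no 60% increase.

Civil penalty: $1,347,680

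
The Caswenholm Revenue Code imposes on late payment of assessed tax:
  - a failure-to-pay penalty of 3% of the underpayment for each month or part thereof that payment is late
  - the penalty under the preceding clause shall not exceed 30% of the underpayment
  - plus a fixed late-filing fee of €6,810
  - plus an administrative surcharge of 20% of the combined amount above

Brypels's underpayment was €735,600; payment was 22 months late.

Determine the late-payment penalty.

€272,988

Accrued rate: 3% × 22 = 66%, capped at 30% → 30%
Failure-to-pay penalty: 30% of €735,600 = €220,680
Penalty before surcharge: €220,680 + €6,810 = €227,490
Administrative surcharge: 20% of €227,490 = €45,498
Total penalty: €227,490 + €45,498 = €272,988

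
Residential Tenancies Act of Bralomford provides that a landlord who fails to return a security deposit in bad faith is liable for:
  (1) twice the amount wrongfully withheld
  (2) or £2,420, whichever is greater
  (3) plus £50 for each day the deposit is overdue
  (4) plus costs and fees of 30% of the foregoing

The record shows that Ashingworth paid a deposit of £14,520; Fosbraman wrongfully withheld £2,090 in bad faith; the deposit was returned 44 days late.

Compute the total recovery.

Doubled: 2 × £2,090 = £4,180
Minimum £2,420: £4,180 meets the minimum, no increase.
Late-return penalty: 44 × £50 = £2,200
Damages plus late penalty: £4,180 + £2,200 = £6,380
Costs and fees: 30% of £6,380 = £1,914
Total recovery: £6,380 + £1,914 = £8,294

£8,294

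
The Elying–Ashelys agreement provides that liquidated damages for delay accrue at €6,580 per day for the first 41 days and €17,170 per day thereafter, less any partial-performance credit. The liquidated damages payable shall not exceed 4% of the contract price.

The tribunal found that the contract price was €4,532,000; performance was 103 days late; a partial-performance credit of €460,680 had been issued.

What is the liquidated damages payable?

€181,280

First 41 days: 41 × €6,580 = €269,780
Remaining days: (103 − 41) × €17,170 = €1,064,540
Accrued per-day damages: €269,780 + €1,064,540 = €1,334,320
Less partial-performance credit: €1,334,320 − €460,680 = €873,640
Cap: 4% of €4,532,000 = €181,280
Cap at €181,280: €873,640 exceeds the cap → €181,280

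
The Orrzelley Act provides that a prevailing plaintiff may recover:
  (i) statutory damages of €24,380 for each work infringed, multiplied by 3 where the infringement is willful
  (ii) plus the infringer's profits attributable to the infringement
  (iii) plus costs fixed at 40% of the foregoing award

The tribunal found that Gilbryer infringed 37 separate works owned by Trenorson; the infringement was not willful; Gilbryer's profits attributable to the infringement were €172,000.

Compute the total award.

Statutory damages: 37 × €24,380 = €902,060
Infringement not willful: no ×3 enhancement.
Combined award: €902,060 + €172,000 = €1,074,060
Costs: 40% of €1,074,060 = €429,624
Award plus costs: €1,074,060 + €429,624 = €1,503,684

€1,503,684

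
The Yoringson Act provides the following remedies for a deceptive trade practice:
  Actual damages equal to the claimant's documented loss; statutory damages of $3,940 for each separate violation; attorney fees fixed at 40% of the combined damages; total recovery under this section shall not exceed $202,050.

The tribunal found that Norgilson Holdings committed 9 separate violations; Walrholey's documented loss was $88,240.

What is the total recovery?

Statutory damages: 9 × $3,940 = $35,460
Combined damages: $88,240 + $35,460 = $123,700
Attorney fees: 40% of $123,700 = $49,480
Total before cap: $123,700 + $49,480 = $173,180
Cap at $202,050: $173,180 is within the cap, no reduction.

$173,180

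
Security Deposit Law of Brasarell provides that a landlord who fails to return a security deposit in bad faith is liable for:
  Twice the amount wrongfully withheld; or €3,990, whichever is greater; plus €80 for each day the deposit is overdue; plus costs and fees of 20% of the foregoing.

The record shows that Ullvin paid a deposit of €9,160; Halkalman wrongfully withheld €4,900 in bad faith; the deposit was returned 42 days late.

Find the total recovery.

€15,792

Doubled: 2 × €4,900 = €9,800
Minimum €3,990: €9,800 meets the minimum, no increase.
Late-return penalty: 42 × €80 = €3,360
Damages plus late penalty: €9,800 + €3,360 = €13,160
Costs and fees: 20% of €13,160 = €2,632
Total recovery: €13,160 + €2,632 = €15,792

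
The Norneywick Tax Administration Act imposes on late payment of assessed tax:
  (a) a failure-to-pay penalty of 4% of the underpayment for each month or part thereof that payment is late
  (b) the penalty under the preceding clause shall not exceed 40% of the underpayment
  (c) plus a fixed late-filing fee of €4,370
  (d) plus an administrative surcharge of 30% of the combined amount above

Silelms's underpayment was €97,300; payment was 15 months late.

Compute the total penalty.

Accrued rate: 4% × 15 = 60%, capped at 40% → 40%
Failure-to-pay penalty: 40% of €97,300 = €38,920
Penalty before surcharge: €38,920 + €4,370 = €43,290
Administrative surcharge: 30% of €43,290 = €12,987
Total penalty: €43,290 + €12,987 = €56,277

€56,277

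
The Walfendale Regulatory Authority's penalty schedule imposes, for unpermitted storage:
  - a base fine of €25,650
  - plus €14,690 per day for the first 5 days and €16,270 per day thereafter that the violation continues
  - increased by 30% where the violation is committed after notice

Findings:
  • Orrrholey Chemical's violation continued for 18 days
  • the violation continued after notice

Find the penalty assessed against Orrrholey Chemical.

€403,793

First 5 days: 5 × €14,690 = €73,450
Remaining days: (18 − 5) × €16,270 = €211,510
Per-day component: €73,450 + €211,510 = €284,960
Base plus per-day: €25,650 + €284,960 = €310,610
Enhancement: 30% of €310,610 = €93,183
Enhanced fine: €310,610 + €93,183 = €403,793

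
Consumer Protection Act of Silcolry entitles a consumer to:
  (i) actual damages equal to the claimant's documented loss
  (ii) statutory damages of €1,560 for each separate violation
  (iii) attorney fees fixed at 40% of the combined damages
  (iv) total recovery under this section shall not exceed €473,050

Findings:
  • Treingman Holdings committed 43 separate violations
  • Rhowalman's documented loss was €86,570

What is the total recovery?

€215,110

Statutory damages: 43 × €1,560 = €67,080
Combined damages: €86,570 + €67,080 = €153,650
Attorney fees: 40% of €153,650 = €61,460
Total before cap: €153,650 + €61,460 = €215,110
Cap at €473,050: €215,110 is within the cap, no reduction.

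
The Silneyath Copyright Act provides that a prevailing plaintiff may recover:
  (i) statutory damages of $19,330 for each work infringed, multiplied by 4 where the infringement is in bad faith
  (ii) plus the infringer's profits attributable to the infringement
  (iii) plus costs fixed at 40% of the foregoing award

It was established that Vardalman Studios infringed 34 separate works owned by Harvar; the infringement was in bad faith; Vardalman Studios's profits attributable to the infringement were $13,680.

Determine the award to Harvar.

Statutory damages: 34 × $19,330 = $657,220
Multiplied by 4: 4 × $657,220 = $2,628,880
Combined award: $2,628,880 + $13,680 = $2,642,560
Costs: 40% of $2,642,560 = $1,057,024
Award plus costs: $2,642,560 + $1,057,024 = $3,699,584

$3,699,584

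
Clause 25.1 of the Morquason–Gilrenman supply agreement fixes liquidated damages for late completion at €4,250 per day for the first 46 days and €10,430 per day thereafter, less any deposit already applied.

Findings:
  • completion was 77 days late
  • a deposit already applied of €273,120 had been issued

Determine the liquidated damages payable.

Liquidated damages: €245,710

First 46 days: 46 × €4,250 = €195,500
Remaining days: (77 − 46) × €10,430 = €323,330
Accrued per-day damages: €195,500 + €323,330 = €518,830
Less deposit already applied: €518,830 − €273,120 = €245,710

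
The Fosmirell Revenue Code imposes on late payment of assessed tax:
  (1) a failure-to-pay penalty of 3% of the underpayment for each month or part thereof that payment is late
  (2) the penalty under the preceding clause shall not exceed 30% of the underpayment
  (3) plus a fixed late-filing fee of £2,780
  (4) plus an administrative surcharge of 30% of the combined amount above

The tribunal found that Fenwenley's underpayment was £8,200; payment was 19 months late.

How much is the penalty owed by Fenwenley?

£6,812

Accrued rate: 3% × 19 = 57%, capped at 30% → 30%
Failure-to-pay penalty: 30% of £8,200 = £2,460
Penalty before surcharge: £2,460 + £2,780 = £5,240
Administrative surcharge: 30% of £5,240 = £1,572
Total penalty: £5,240 + £1,572 = £6,812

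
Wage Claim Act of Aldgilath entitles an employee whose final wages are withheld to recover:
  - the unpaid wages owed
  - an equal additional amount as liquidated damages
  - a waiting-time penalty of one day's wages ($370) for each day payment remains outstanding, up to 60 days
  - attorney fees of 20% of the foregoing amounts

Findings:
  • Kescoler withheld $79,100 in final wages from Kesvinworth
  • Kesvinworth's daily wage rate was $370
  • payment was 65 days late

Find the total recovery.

Liquidated damages (equal amount): $79,100
Penalty days: min(65, 60) = 60
Waiting-time penalty: 60 × $370 = $22,200
Subtotal: $79,100 + $79,100 + $22,200 = $180,400
Attorney fees: 20% of $180,400 = $36,080
Total award: $180,400 + $36,080 = $216,480

$216,480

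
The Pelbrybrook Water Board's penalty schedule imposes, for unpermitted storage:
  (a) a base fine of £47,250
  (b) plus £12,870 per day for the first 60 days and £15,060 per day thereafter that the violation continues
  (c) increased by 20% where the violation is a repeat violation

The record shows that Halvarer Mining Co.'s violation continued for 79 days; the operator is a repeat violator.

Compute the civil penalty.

First 60 days: 60 × £12,870 = £772,200
Remaining days: (79 − 60) × £15,060 = £286,140
Per-day component: £772,200 + £286,140 = £1,058,340
Base plus per-day: £47,250 + £1,058,340 = £1,105,590
Enhancement: 20% of £1,105,590 = £221,118
Enhanced fine: £1,105,590 + £221,118 = £1,326,708

£1,326,708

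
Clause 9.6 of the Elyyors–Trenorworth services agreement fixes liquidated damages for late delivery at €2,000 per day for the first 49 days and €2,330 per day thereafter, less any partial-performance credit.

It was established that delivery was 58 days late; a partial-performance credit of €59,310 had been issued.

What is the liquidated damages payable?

Liquidated damages: €59,660

First 49 days: 49 × €2,000 = €98,000
Remaining days: (58 − 49) × €2,330 = €20,970
Accrued per-day damages: €98,000 + €20,970 = €118,970
Less partial-performance credit: €118,970 − €59,310 = €59,660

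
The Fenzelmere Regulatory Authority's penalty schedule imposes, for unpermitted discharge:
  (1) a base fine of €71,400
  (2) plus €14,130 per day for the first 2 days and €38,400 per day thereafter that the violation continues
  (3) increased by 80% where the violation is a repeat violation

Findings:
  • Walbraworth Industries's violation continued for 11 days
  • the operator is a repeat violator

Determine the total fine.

First 2 days: 2 × €14,130 = €28,260
Remaining days: (11 − 2) × €38,400 = €345,600
Per-day component: €28,260 + €345,600 = €373,860
Base plus per-day: €71,400 + €373,860 = €445,260
Enhancement: 80% of €445,260 = €356,208
Enhanced fine: €445,260 + €356,208 = €801,468

€801,468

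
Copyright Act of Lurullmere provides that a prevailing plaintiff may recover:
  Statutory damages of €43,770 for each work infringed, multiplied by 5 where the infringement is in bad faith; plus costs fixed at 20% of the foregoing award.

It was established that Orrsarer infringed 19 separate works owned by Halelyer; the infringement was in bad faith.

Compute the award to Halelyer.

Award: €4,989,780

Statutory damages: 19 × €43,770 = €831,630
Multiplied by 5: 5 × €831,630 = €4,158,150
Costs: 20% of €4,158,150 = €831,630
Award plus costs: €4,158,150 + €831,630 = €4,989,780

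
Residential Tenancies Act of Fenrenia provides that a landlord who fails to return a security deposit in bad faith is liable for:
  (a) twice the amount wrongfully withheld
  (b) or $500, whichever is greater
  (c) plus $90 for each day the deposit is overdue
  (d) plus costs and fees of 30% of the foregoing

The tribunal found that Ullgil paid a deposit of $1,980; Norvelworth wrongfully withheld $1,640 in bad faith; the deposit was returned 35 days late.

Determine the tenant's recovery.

Doubled: 2 × $1,640 = $3,280
Minimum $500: $3,280 meets the minimum, no increase.
Late-return penalty: 35 × $90 = $3,150
Damages plus late penalty: $3,280 + $3,150 = $6,430
Costs and fees: 30% of $6,430 = $1,929
Total recovery: $6,430 + $1,929 = $8,359

$8,359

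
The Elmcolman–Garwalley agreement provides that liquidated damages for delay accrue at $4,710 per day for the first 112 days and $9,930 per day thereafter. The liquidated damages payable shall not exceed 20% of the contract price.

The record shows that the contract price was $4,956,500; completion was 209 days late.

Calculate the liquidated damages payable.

$991,300

First 112 days: 112 × $4,710 = $527,520
Remaining days: (209 − 112) × $9,930 = $963,210
Accrued per-day damages: $527,520 + $963,210 = $1,490,730
Cap: 20% of $4,956,500 = $991,300
Cap at $991,300: $1,490,730 exceeds the cap → $991,300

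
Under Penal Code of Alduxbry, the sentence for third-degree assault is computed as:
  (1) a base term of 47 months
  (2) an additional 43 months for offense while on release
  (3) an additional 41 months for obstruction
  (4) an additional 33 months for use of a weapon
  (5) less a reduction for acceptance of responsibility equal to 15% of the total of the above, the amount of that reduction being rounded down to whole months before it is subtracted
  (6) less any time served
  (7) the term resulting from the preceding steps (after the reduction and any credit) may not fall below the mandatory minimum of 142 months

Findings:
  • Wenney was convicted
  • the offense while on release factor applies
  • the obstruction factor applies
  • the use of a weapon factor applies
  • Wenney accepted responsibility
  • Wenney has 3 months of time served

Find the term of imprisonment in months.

Offense while on release enhancement: +43 months
Obstruction enhancement: +41 months
Use of a weapon enhancement: +33 months
Adjusted term: 47 months + 43 months + 41 months + 33 months = 164 months
Acceptance of responsibility reduction: 15% of 164 months = 24 months (rounded down)
After reduction: 164 − 24 = 140 months
Less time served: 140 months − 3 months = 137 months
Minimum 142 months: 137 months is below the minimum → 142 months

Sentence: 142 months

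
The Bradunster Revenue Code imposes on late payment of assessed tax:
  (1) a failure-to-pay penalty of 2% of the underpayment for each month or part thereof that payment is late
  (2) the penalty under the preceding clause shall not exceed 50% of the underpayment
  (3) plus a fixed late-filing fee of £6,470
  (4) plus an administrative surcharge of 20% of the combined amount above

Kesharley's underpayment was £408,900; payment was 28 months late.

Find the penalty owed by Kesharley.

Accrued rate: 2% × 28 = 56%, capped at 50% → 50%
Failure-to-pay penalty: 50% of £408,900 = £204,450
Penalty before surcharge: £204,450 + £6,470 = £210,920
Administrative surcharge: 20% of £210,920 = £42,184
Total penalty: £210,920 + £42,184 = £253,104

£253,104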